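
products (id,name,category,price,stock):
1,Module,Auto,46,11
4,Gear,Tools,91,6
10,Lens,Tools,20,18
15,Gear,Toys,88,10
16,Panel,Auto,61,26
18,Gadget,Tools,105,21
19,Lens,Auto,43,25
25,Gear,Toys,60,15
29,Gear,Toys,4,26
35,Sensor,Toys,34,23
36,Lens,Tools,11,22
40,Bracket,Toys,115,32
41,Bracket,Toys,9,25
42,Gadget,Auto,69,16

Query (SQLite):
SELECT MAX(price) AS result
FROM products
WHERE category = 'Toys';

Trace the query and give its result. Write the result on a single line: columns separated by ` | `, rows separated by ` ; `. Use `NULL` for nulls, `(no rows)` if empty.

115

Rows where category='Toys' → price values: [88, 60, 4, 34, 115, 9].
MAX of non-NULL values = 115.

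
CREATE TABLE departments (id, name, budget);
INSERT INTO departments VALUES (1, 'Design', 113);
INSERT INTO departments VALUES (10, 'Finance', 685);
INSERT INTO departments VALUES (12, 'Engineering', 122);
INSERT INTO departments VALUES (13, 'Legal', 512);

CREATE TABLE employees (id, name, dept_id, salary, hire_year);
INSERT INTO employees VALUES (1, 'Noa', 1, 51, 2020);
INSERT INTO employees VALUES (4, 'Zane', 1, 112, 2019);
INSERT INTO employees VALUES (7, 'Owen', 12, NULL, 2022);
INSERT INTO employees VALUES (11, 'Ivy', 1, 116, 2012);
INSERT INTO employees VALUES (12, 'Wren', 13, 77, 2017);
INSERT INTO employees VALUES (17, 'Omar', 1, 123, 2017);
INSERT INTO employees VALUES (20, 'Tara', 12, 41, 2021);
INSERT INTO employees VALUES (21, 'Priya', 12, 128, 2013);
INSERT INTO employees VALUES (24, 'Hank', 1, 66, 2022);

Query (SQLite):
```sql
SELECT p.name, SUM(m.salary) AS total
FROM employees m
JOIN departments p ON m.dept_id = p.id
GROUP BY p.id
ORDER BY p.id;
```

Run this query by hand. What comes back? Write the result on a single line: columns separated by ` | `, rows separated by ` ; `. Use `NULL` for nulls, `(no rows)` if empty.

Design | 468 ; Engineering | 169 ; Legal | 77

Join each employees row to its departments via dept_id.
Group joined rows by departments.id; compute SUM(m.salary) per group.
  1: ids {1, 4, 11, 17, 24} → SUM(m.salary)=468
  12: ids {7, 20, 21} → SUM(m.salary)=169
  13: ids {12} → SUM(m.salary)=77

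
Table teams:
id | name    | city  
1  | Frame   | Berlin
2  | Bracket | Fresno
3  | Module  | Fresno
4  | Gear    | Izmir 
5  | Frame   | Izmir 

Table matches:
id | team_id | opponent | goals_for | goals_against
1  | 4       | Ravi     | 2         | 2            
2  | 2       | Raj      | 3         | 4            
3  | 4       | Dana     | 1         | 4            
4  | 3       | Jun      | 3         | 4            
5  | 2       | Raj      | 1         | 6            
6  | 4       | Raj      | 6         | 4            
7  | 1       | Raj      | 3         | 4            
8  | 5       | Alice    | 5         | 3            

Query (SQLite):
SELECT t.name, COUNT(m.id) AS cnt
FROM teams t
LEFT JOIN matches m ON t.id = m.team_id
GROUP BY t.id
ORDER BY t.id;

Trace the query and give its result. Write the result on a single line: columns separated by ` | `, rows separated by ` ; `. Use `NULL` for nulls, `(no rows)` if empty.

LEFT JOIN keeps every teams row; unmatched ones get NULL for matches columns.
Group by teams.id and compute COUNT(m.id). COUNT(col) of an all-NULL group is 0.
  1: ids {7} → COUNT(m.id)=1
  2: ids {2, 5} → COUNT(m.id)=2
  3: ids {4} → COUNT(m.id)=1
  4: ids {1, 3, 6} → COUNT(m.id)=3
  5: ids {8} → COUNT(m.id)=1

Frame | 1 ; Bracket | 2 ; Module | 1 ; Gear | 3 ; Frame | 1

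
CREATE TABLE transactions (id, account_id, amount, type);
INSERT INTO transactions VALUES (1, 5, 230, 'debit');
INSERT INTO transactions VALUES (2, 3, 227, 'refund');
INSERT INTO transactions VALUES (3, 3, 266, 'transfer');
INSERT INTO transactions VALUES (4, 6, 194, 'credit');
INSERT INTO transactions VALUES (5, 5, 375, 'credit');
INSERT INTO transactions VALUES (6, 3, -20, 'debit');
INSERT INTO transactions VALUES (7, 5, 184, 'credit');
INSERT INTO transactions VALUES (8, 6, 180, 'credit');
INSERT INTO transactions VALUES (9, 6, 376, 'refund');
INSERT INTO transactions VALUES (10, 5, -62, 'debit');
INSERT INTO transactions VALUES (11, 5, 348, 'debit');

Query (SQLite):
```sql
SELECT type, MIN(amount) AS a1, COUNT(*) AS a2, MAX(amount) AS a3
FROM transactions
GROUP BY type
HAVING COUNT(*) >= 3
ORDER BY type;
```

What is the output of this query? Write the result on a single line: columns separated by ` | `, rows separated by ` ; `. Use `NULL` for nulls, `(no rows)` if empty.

Group transactions by type.
Per group compute: MIN(amount), COUNT(*), MAX(amount).
HAVING: drop groups with fewer than 3 rows.
  credit: ids {4, 5, 7, 8} → MIN(amount)=180, COUNT(*)=4, MAX(amount)=375
  debit: ids {1, 6, 10, 11} → MIN(amount)=-62, COUNT(*)=4, MAX(amount)=348
  refund: ids {2, 9} → MIN(amount)=227, COUNT(*)=2, MAX(amount)=376
  transfer: ids {3} → MIN(amount)=266, COUNT(*)=1, MAX(amount)=266

credit | 180 | 4 | 375 ; debit | -62 | 4 | 348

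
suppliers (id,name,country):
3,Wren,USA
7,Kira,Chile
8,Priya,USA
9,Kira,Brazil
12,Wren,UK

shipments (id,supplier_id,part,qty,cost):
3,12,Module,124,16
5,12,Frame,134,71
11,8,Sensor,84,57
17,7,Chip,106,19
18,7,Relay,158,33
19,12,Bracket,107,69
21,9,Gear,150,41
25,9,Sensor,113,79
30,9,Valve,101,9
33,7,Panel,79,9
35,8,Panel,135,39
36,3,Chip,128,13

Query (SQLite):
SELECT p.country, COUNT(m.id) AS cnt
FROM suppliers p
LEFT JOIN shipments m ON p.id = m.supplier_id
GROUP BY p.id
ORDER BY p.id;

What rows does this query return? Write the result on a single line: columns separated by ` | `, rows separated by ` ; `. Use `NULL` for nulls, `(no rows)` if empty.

USA | 1 ; Chile | 3 ; USA | 2 ; Brazil | 3 ; UK | 3

LEFT JOIN keeps every suppliers row; unmatched ones get NULL for shipments columns.
Group by suppliers.id and compute COUNT(m.id). COUNT(col) of an all-NULL group is 0.
  3: ids {36} → COUNT(m.id)=1
  7: ids {17, 18, 33} → COUNT(m.id)=3
  8: ids {11, 35} → COUNT(m.id)=2
  9: ids {21, 25, 30} → COUNT(m.id)=3
  12: ids {3, 5, 19} → COUNT(m.id)=3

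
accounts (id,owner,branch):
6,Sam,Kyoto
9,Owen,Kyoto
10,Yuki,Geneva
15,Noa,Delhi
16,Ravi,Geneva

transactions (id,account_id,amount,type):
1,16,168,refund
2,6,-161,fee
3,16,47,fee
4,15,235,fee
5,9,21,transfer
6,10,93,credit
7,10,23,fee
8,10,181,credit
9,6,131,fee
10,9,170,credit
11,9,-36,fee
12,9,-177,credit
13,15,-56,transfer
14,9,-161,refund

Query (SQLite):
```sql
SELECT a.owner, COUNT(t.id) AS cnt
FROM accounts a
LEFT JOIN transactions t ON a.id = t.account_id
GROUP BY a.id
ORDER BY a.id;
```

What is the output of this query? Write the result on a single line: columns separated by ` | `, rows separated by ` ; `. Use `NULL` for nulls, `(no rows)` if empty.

Sam | 2 ; Owen | 5 ; Yuki | 3 ; Noa | 2 ; Ravi | 2

LEFT JOIN keeps every accounts row; unmatched ones get NULL for transactions columns.
Group by accounts.id and compute COUNT(t.id). COUNT(col) of an all-NULL group is 0.
  6: ids {2, 9} → COUNT(t.id)=2
  9: ids {5, 10, 11, 12, 14} → COUNT(t.id)=5
  10: ids {6, 7, 8} → COUNT(t.id)=3
  15: ids {4, 13} → COUNT(t.id)=2
  16: ids {1, 3} → COUNT(t.id)=2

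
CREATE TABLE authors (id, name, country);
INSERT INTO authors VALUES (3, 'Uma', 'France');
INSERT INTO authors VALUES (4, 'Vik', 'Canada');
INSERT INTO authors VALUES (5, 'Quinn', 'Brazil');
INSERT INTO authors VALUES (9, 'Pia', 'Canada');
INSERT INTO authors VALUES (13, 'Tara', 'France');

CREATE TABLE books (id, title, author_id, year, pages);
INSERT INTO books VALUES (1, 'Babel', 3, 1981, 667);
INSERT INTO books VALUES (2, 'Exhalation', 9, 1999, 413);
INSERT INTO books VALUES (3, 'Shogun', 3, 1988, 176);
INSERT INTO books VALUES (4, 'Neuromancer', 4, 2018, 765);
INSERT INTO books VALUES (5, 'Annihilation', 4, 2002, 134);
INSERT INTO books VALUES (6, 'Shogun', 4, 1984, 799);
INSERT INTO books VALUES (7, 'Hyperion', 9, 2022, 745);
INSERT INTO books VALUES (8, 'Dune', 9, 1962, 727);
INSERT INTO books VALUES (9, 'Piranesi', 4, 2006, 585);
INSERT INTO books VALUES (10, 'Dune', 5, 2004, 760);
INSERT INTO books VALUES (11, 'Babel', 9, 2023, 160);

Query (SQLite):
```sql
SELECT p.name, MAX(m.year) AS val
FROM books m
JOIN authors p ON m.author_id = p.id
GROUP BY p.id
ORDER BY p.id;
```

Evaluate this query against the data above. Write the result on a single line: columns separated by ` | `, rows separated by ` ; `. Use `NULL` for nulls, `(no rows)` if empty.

Uma | 1988 ; Vik | 2018 ; Quinn | 2004 ; Pia | 2023

Join each books row to its authors via author_id.
Group joined rows by authors.id; compute MAX(m.year) per group.
  3: ids {1, 3} → MAX(m.year)=1988
  4: ids {4, 5, 6, 9} → MAX(m.year)=2018
  5: ids {10} → MAX(m.year)=2004
  9: ids {2, 7, 8, 11} → MAX(m.year)=2023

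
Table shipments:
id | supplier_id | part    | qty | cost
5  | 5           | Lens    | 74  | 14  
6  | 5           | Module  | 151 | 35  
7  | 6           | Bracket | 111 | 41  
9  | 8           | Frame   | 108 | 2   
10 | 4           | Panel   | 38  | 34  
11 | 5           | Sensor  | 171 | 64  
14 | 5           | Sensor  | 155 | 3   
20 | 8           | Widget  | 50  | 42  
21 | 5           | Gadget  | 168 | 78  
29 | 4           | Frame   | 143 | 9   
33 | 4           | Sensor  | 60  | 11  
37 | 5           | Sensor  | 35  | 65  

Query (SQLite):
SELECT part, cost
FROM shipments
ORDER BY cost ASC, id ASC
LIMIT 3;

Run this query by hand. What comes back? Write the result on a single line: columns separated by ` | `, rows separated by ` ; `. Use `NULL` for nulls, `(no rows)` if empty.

Frame | 2 ; Sensor | 3 ; Frame | 9

Sort by cost asc, tiebreak id asc: (2, id=9), (3, id=14), (9, id=29), (11, id=33), (14, id=5), (34, id=10) …. Take first 3.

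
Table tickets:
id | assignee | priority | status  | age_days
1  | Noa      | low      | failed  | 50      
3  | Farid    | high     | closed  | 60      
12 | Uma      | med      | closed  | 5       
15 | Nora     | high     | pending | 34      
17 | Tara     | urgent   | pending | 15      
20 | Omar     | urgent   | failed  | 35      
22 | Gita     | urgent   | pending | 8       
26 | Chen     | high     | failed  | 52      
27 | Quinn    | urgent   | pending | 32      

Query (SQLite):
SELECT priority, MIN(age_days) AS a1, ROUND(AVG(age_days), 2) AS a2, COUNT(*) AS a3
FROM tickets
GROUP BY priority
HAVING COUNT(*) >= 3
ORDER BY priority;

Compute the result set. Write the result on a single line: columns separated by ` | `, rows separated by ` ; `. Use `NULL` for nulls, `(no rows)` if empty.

high | 34 | 48.67 | 3 ; urgent | 8 | 22.5 | 4

Group tickets by priority.
Per group compute: MIN(age_days), ROUND(AVG(age_days), 2), COUNT(*).
HAVING: drop groups with fewer than 3 rows.
  high: ids {3, 15, 26} → MIN(age_days)=34, ROUND(AVG(age_days), 2)=48.67, COUNT(*)=3
  low: ids {1} → MIN(age_days)=50, ROUND(AVG(age_days), 2)=50, COUNT(*)=1
  med: ids {12} → MIN(age_days)=5, ROUND(AVG(age_days), 2)=5, COUNT(*)=1
  urgent: ids {17, 20, 22, 27} → MIN(age_days)=8, ROUND(AVG(age_days), 2)=22.5, COUNT(*)=4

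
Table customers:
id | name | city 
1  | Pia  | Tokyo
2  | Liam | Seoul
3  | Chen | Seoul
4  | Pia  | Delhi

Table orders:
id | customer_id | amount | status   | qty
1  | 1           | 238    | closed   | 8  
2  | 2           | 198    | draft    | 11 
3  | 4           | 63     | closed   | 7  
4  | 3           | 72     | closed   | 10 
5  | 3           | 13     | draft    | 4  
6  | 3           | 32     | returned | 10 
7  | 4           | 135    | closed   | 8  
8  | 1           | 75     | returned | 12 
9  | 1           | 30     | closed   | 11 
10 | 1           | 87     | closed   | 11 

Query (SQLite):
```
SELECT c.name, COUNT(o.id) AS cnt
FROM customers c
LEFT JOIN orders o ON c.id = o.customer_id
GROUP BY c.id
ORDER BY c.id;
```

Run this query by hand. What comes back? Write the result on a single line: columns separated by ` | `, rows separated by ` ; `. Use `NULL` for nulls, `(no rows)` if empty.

Pia | 4 ; Liam | 1 ; Chen | 3 ; Pia | 2

LEFT JOIN keeps every customers row; unmatched ones get NULL for orders columns.
Group by customers.id and compute COUNT(o.id). COUNT(col) of an all-NULL group is 0.
  1: ids {1, 8, 9, 10} → COUNT(o.id)=4
  2: ids {2} → COUNT(o.id)=1
  3: ids {4, 5, 6} → COUNT(o.id)=3
  4: ids {3, 7} → COUNT(o.id)=2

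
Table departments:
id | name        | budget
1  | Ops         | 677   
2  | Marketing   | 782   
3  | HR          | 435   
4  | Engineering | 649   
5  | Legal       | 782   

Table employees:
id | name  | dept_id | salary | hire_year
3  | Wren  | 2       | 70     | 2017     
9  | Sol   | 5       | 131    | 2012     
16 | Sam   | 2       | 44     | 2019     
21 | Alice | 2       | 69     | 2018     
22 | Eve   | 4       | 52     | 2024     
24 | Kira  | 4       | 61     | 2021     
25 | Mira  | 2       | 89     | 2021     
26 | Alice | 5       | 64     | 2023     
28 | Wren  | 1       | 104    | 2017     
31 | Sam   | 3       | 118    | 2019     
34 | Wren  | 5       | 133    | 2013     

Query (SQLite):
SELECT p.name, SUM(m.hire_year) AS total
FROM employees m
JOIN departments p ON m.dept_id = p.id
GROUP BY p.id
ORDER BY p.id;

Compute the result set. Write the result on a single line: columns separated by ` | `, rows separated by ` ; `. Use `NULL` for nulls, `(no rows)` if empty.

Ops | 2017 ; Marketing | 8075 ; HR | 2019 ; Engineering | 4045 ; Legal | 6048

Join each employees row to its departments via dept_id.
Group joined rows by departments.id; compute SUM(m.hire_year) per group.
  1: ids {28} → SUM(m.hire_year)=2017
  2: ids {3, 16, 21, 25} → SUM(m.hire_year)=8075
  3: ids {31} → SUM(m.hire_year)=2019
  4: ids {22, 24} → SUM(m.hire_year)=4045
  5: ids {9, 26, 34} → SUM(m.hire_year)=6048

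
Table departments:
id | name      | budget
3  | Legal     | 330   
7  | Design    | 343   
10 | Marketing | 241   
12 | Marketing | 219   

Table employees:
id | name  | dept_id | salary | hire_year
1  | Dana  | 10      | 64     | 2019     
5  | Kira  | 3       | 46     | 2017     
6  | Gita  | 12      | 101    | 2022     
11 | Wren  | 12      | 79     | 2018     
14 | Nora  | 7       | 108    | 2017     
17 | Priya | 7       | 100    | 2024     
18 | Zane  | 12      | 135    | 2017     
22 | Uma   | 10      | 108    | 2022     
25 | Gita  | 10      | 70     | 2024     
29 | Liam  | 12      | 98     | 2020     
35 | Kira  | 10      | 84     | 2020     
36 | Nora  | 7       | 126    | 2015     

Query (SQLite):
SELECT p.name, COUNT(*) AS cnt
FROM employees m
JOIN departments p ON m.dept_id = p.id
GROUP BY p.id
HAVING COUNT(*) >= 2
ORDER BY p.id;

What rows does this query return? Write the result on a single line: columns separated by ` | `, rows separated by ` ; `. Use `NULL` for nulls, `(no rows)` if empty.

Join each employees row to its departments via dept_id.
Group joined rows by departments.id; compute COUNT(*) per group.
HAVING: keep groups with count ≥ 2.
  3: ids {5} → COUNT(*)=1
  7: ids {14, 17, 36} → COUNT(*)=3
  10: ids {1, 22, 25, 35} → COUNT(*)=4
  12: ids {6, 11, 18, 29} → COUNT(*)=4

Design | 3 ; Marketing | 4 ; Marketing | 4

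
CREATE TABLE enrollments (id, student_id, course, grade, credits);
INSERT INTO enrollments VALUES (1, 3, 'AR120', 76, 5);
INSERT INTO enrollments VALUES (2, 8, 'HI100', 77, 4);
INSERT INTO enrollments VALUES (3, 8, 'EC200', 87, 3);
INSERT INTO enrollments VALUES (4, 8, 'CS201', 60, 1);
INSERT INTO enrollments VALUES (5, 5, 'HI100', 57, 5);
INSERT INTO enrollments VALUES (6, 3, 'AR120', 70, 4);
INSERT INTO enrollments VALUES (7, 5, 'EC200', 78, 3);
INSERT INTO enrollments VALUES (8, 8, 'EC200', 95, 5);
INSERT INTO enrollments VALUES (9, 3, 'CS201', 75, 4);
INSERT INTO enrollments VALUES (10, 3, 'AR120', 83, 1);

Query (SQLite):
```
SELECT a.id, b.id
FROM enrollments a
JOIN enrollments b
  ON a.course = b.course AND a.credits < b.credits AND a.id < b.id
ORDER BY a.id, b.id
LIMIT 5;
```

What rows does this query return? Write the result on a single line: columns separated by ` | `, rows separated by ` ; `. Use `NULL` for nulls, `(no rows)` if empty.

2 | 5 ; 3 | 8 ; 4 | 9 ; 7 | 8

Pairs (a,b) with same course, a.credits < b.credits, a.id < b.id.
course groups: AR120:{1,6,10} CS201:{4,9} EC200:{3,7,8} HI100:{2,5}
Ordered by (a.id, b.id); first 5.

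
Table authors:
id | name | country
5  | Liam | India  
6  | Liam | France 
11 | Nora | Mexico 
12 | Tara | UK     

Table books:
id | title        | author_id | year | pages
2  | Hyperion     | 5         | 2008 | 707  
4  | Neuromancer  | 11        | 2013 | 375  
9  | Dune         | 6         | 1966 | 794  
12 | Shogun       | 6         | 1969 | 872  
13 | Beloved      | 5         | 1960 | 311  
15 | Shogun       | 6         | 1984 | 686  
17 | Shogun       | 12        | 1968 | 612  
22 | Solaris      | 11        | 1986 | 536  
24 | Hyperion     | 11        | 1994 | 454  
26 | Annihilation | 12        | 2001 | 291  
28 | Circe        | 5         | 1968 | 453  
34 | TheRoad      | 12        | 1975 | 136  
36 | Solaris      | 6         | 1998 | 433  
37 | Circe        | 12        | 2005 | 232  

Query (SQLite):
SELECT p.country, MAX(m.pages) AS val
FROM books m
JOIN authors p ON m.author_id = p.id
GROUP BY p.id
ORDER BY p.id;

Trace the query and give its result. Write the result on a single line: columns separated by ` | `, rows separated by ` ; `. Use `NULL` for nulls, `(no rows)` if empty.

Join each books row to its authors via author_id.
Group joined rows by authors.id; compute MAX(m.pages) per group.
  5: ids {2, 13, 28} → MAX(m.pages)=707
  6: ids {9, 12, 15, 36} → MAX(m.pages)=872
  11: ids {4, 22, 24} → MAX(m.pages)=536
  12: ids {17, 26, 34, 37} → MAX(m.pages)=612

India | 707 ; France | 872 ; Mexico | 536 ; UK | 612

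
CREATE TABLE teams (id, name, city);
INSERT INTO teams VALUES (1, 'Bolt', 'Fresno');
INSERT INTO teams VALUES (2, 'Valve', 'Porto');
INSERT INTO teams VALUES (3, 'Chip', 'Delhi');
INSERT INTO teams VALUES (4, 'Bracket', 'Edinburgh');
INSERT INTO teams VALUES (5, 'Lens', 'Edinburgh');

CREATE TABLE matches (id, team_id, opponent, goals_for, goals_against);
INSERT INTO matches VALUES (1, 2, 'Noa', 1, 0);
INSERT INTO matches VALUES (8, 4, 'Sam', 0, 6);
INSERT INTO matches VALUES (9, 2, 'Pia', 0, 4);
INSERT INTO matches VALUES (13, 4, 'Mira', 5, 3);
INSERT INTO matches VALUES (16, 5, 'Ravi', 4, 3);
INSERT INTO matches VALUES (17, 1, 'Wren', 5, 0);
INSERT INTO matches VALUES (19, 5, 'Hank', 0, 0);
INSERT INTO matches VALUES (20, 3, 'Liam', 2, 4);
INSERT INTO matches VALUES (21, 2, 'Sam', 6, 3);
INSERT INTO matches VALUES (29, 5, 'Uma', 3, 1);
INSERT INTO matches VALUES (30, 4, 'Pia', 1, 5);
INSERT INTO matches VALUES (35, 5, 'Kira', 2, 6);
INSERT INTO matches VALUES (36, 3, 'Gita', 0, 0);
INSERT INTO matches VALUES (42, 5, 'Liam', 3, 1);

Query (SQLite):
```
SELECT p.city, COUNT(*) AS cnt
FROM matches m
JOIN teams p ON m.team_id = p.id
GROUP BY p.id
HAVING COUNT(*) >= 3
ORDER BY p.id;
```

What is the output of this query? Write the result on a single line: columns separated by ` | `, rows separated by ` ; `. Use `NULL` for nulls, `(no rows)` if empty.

Join each matches row to its teams via team_id.
Group joined rows by teams.id; compute COUNT(*) per group.
HAVING: keep groups with count ≥ 3.
  1: ids {17} → COUNT(*)=1
  2: ids {1, 9, 21} → COUNT(*)=3
  3: ids {20, 36} → COUNT(*)=2
  4: ids {8, 13, 30} → COUNT(*)=3
  5: ids {16, 19, 29, 35, 42} → COUNT(*)=5

Porto | 3 ; Edinburgh | 3 ; Edinburgh | 5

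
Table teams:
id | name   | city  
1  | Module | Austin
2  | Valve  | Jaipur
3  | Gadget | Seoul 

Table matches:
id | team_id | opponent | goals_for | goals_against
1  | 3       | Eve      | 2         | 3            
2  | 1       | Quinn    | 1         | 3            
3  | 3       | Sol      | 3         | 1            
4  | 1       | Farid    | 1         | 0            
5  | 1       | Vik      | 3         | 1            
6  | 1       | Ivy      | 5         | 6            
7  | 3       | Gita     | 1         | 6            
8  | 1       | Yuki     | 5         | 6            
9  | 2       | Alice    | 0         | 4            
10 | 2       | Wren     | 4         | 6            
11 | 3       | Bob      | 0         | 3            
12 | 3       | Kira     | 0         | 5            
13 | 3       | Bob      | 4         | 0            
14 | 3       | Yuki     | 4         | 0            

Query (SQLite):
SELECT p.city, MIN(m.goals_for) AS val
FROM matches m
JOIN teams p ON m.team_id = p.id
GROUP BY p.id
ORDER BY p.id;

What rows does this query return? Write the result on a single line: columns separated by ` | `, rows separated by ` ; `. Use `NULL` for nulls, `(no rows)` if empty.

Austin | 1 ; Jaipur | 0 ; Seoul | 0

Join each matches row to its teams via team_id.
Group joined rows by teams.id; compute MIN(m.goals_for) per group.
  1: ids {2, 4, 5, 6, 8} → MIN(m.goals_for)=1
  2: ids {9, 10} → MIN(m.goals_for)=0
  3: ids {1, 3, 7, 11, 12, 13, 14} → MIN(m.goals_for)=0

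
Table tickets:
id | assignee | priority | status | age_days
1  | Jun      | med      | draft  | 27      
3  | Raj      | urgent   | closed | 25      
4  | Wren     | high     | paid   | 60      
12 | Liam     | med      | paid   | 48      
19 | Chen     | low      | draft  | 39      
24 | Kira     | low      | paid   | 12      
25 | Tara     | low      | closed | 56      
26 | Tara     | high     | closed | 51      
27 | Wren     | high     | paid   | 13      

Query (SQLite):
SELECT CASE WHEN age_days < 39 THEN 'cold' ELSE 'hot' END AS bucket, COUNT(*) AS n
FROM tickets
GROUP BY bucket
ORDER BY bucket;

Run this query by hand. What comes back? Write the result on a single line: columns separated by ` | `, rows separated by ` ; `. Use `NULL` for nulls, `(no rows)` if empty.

Bucket rows by age_days < 39 → 'cold' else 'hot'; count each bucket.

cold | 4 ; hot | 5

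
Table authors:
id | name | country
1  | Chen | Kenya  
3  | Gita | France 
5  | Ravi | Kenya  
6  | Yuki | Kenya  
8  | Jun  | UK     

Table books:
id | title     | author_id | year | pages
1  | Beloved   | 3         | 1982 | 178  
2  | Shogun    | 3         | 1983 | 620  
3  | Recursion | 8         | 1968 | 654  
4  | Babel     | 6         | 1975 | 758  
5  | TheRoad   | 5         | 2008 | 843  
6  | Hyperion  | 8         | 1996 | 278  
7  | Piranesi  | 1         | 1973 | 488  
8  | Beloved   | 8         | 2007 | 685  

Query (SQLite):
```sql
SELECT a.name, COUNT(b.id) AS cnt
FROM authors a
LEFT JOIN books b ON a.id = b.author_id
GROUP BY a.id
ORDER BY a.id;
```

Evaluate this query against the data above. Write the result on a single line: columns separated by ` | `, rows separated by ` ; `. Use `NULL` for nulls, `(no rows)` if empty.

Chen | 1 ; Gita | 2 ; Ravi | 1 ; Yuki | 1 ; Jun | 3

LEFT JOIN keeps every authors row; unmatched ones get NULL for books columns.
Group by authors.id and compute COUNT(b.id). COUNT(col) of an all-NULL group is 0.
  1: ids {7} → COUNT(b.id)=1
  3: ids {1, 2} → COUNT(b.id)=2
  5: ids {5} → COUNT(b.id)=1
  6: ids {4} → COUNT(b.id)=1
  8: ids {3, 6, 8} → COUNT(b.id)=3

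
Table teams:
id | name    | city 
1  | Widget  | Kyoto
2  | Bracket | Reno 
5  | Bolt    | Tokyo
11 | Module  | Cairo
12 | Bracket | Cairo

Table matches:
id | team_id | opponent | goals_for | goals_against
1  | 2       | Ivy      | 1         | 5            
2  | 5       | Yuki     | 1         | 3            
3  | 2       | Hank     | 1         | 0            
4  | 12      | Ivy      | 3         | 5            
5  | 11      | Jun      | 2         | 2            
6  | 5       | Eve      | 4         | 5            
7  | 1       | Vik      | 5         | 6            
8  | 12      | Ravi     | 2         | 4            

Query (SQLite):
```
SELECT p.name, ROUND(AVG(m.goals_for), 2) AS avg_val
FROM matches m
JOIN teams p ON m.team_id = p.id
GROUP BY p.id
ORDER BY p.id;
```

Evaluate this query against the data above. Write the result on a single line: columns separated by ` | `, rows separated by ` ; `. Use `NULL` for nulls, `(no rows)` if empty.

Join each matches row to its teams via team_id.
Group joined rows by teams.id; compute ROUND(AVG(m.goals_for), 2) per group.
  1: ids {7} → ROUND(AVG(m.goals_for), 2)=5
  2: ids {1, 3} → ROUND(AVG(m.goals_for), 2)=1
  5: ids {2, 6} → ROUND(AVG(m.goals_for), 2)=2.5
  11: ids {5} → ROUND(AVG(m.goals_for), 2)=2
  12: ids {4, 8} → ROUND(AVG(m.goals_for), 2)=2.5

Widget | 5 ; Bracket | 1 ; Bolt | 2.5 ; Module | 2 ; Bracket | 2.5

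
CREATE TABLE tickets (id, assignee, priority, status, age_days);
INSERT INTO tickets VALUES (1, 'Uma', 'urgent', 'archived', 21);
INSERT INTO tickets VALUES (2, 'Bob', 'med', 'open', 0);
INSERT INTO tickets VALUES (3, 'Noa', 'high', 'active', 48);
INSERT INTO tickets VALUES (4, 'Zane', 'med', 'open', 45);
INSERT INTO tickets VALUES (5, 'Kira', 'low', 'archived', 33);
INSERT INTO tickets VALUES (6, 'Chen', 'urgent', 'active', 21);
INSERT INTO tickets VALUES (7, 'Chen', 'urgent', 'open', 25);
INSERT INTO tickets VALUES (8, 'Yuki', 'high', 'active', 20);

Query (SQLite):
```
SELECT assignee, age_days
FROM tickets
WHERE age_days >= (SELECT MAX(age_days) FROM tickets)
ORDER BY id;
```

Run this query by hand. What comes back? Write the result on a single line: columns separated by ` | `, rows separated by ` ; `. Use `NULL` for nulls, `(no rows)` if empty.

Scalar subquery: MAX(age_days) over all tickets rows = 48.
Keep rows where age_days >= that value.

Noa | 48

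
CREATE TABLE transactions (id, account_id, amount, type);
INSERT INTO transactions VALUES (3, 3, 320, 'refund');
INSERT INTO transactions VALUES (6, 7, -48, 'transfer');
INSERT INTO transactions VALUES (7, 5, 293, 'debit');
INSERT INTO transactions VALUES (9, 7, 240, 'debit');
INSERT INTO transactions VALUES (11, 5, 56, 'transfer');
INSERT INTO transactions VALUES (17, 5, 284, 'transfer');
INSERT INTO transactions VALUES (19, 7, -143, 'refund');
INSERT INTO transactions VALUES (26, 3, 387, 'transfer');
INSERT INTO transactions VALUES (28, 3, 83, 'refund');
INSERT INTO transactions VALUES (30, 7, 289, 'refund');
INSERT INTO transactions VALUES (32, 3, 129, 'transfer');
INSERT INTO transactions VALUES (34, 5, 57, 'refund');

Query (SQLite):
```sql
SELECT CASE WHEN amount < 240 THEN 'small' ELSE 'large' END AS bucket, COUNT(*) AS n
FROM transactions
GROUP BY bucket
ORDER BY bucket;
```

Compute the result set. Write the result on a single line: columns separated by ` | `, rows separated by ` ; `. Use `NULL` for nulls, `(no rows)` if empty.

Bucket rows by amount < 240 → 'small' else 'large'; count each bucket.

large | 6 ; small | 6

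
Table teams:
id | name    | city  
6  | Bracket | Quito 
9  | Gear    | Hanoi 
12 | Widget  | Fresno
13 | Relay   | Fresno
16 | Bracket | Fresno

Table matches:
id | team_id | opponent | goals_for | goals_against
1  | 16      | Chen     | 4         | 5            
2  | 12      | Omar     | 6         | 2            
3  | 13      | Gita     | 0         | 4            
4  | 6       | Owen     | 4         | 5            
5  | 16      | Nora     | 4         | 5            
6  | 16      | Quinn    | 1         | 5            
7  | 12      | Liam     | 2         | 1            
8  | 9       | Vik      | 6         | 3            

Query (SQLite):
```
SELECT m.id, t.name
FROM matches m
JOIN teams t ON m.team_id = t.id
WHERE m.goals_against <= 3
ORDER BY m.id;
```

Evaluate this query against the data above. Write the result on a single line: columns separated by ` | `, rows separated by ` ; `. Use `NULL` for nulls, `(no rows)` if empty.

Each matches row matches the teams row where team_id = teams.id.
Then keep rows with m.goals_against <= 3.

2 | Widget ; 7 | Widget ; 8 | Gear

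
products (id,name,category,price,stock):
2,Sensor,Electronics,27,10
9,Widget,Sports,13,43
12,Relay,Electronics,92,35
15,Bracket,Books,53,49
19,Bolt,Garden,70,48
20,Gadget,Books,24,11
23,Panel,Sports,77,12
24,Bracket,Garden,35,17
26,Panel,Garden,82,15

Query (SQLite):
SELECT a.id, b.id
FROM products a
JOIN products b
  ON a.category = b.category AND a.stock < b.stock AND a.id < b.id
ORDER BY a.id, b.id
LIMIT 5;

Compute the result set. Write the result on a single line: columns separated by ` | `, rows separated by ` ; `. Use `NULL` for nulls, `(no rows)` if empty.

2 | 12

Pairs (a,b) with same category, a.stock < b.stock, a.id < b.id.
category groups: Books:{15,20} Electronics:{2,12} Garden:{19,24,26} Sports:{9,23}
Ordered by (a.id, b.id); first 5.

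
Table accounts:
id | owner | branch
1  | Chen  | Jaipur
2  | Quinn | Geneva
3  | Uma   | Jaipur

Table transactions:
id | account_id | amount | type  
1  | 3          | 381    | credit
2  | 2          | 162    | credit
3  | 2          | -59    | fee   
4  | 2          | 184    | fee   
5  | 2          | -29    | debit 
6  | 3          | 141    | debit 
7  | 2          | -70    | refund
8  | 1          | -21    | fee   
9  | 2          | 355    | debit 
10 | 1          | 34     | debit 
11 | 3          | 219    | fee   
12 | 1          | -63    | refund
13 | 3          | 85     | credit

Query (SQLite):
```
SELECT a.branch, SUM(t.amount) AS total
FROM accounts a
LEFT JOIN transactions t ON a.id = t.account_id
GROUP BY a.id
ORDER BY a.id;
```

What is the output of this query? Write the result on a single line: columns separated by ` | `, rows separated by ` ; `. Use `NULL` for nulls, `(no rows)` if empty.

Jaipur | -50 ; Geneva | 543 ; Jaipur | 826

LEFT JOIN keeps every accounts row; unmatched ones get NULL for transactions columns.
Group by accounts.id and compute SUM(t.amount). SUM over an all-NULL group is NULL.
  1: ids {8, 10, 12} → SUM(t.amount)=-50
  2: ids {2, 3, 4, 5, 7, 9} → SUM(t.amount)=543
  3: ids {1, 6, 11, 13} → SUM(t.amount)=826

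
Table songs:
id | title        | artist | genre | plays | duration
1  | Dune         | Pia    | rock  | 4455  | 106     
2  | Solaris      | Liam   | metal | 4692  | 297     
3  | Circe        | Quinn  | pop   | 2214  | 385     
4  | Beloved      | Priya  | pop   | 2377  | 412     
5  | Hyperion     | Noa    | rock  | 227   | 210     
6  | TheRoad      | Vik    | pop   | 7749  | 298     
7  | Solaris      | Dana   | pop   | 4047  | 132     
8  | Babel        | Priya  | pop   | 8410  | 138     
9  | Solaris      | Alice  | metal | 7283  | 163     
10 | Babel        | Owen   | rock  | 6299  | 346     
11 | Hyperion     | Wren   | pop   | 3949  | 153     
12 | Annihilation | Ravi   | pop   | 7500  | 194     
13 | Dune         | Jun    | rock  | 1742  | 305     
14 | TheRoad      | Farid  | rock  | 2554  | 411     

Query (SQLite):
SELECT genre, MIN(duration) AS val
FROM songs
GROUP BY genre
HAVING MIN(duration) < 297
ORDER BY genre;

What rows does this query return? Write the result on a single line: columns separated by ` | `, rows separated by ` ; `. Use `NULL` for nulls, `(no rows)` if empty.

metal | 163 ; pop | 132 ; rock | 106

Partition songs by genre; compute MIN(duration) within each group.
HAVING: keep groups where MIN(duration) < 297.
  metal: ids {2, 9} → MIN(duration)=163
  pop: ids {3, 4, 6, 7, 8, 11, 12} → MIN(duration)=132
  rock: ids {1, 5, 10, 13, 14} → MIN(duration)=106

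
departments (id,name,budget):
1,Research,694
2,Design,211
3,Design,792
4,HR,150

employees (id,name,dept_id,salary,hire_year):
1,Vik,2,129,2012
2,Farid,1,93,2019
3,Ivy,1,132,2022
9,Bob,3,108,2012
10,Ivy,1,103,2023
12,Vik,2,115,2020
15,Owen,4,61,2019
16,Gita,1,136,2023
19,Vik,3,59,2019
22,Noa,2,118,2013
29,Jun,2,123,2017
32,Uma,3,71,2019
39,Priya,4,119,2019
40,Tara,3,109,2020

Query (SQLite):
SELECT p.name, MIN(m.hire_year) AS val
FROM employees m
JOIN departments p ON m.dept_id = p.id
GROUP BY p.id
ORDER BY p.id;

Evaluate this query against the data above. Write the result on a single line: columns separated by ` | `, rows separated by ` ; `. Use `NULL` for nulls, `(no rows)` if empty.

Join each employees row to its departments via dept_id.
Group joined rows by departments.id; compute MIN(m.hire_year) per group.
  1: ids {2, 3, 10, 16} → MIN(m.hire_year)=2019
  2: ids {1, 12, 22, 29} → MIN(m.hire_year)=2012
  3: ids {9, 19, 32, 40} → MIN(m.hire_year)=2012
  4: ids {15, 39} → MIN(m.hire_year)=2019

Research | 2019 ; Design | 2012 ; Design | 2012 ; HR | 2019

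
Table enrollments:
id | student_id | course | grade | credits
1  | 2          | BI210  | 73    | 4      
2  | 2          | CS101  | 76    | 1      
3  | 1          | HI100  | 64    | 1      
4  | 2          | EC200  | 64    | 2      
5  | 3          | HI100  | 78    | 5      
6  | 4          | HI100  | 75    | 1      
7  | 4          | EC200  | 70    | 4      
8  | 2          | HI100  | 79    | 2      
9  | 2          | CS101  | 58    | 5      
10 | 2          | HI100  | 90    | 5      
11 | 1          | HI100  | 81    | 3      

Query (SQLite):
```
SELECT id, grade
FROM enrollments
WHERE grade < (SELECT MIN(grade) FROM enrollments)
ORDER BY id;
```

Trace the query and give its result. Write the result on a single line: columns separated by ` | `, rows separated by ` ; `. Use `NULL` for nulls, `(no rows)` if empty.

(no rows)

Scalar subquery: MIN(grade) over all enrollments rows = 58.
Keep rows where grade < that value.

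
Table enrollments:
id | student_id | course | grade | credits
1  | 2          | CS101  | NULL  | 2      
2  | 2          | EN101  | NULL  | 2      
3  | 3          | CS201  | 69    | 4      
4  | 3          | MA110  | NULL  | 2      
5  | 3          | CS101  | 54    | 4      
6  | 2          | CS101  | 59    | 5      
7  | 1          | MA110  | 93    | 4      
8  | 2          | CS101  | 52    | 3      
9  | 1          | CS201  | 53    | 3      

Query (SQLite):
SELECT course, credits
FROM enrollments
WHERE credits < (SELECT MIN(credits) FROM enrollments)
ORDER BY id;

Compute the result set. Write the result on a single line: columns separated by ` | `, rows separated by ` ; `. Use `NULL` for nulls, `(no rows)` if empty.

Scalar subquery: MIN(credits) over all enrollments rows = 2.
Keep rows where credits < that value.

(no rows)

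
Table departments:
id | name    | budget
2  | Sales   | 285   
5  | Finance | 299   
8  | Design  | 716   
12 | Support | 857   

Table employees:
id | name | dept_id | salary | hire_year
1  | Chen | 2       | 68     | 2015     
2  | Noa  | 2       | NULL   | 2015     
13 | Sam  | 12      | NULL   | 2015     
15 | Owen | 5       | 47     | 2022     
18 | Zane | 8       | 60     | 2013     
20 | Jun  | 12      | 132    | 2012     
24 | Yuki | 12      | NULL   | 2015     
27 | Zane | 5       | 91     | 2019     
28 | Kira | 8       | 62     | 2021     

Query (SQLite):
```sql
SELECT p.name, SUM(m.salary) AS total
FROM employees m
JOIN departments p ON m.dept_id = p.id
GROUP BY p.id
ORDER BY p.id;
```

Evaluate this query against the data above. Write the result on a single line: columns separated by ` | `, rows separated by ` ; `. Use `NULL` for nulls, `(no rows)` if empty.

Sales | 68 ; Finance | 138 ; Design | 122 ; Support | 132

Join each employees row to its departments via dept_id.
Group joined rows by departments.id; compute SUM(m.salary) per group.
  2: ids {1, 2} → SUM(m.salary)=68
  5: ids {15, 27} → SUM(m.salary)=138
  8: ids {18, 28} → SUM(m.salary)=122
  12: ids {13, 20, 24} → SUM(m.salary)=132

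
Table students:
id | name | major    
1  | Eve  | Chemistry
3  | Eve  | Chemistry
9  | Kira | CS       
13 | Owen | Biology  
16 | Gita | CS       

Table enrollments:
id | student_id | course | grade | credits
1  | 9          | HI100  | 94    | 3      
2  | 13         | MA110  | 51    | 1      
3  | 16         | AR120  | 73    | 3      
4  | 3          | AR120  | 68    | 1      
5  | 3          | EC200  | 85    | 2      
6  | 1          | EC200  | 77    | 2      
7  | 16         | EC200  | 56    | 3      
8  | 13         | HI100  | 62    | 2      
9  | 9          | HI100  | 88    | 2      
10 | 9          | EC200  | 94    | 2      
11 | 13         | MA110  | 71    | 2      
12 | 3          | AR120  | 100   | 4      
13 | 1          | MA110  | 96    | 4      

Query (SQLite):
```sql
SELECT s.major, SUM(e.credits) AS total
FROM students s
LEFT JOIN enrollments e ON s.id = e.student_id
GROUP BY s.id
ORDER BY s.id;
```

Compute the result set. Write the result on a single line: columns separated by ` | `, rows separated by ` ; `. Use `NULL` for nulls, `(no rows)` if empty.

LEFT JOIN keeps every students row; unmatched ones get NULL for enrollments columns.
Group by students.id and compute SUM(e.credits). SUM over an all-NULL group is NULL.
  1: ids {6, 13} → SUM(e.credits)=6
  3: ids {4, 5, 12} → SUM(e.credits)=7
  9: ids {1, 9, 10} → SUM(e.credits)=7
  13: ids {2, 8, 11} → SUM(e.credits)=5
  16: ids {3, 7} → SUM(e.credits)=6

Chemistry | 6 ; Chemistry | 7 ; CS | 7 ; Biology | 5 ; CS | 6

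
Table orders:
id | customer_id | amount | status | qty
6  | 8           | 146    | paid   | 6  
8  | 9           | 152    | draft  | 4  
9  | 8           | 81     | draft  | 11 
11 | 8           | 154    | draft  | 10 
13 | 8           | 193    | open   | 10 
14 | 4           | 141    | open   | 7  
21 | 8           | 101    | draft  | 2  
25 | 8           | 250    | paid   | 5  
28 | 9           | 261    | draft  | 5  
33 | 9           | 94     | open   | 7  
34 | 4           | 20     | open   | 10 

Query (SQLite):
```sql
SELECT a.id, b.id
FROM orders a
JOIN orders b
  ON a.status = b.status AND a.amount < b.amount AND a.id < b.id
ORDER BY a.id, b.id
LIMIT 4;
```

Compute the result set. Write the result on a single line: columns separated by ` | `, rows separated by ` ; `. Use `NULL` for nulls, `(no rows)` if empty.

Pairs (a,b) with same status, a.amount < b.amount, a.id < b.id.
status groups: draft:{8,9,11,21,28} open:{13,14,33,34} paid:{6,25}
Ordered by (a.id, b.id); first 4.

6 | 25 ; 8 | 11 ; 8 | 28 ; 9 | 11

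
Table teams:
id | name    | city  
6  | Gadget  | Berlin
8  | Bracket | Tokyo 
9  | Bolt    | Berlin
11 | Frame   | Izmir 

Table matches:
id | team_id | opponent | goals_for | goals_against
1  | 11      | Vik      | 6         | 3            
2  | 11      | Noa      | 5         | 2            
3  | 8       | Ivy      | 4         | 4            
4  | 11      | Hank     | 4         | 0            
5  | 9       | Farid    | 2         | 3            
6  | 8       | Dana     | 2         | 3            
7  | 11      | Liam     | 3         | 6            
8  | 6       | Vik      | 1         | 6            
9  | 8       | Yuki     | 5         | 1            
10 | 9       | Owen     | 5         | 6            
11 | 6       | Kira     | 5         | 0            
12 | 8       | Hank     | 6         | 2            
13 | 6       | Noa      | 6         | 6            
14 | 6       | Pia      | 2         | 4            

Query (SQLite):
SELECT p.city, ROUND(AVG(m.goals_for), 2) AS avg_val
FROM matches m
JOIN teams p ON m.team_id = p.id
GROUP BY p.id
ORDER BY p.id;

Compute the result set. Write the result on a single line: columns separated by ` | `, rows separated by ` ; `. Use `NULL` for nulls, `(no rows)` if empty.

Join each matches row to its teams via team_id.
Group joined rows by teams.id; compute ROUND(AVG(m.goals_for), 2) per group.
  6: ids {8, 11, 13, 14} → ROUND(AVG(m.goals_for), 2)=3.5
  8: ids {3, 6, 9, 12} → ROUND(AVG(m.goals_for), 2)=4.25
  9: ids {5, 10} → ROUND(AVG(m.goals_for), 2)=3.5
  11: ids {1, 2, 4, 7} → ROUND(AVG(m.goals_for), 2)=4.5

Berlin | 3.5 ; Tokyo | 4.25 ; Berlin | 3.5 ; Izmir | 4.5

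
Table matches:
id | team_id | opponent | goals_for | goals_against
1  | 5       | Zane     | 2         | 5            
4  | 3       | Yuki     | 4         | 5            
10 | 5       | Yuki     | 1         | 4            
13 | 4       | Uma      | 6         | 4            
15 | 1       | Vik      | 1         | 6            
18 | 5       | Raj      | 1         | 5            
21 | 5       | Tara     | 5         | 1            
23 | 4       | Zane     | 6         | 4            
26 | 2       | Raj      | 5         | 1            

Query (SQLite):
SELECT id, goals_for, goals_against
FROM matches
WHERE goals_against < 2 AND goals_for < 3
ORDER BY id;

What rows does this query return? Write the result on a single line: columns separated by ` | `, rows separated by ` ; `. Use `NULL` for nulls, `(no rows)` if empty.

goals_against < 2: ids {21, 26}
goals_for < 3: ids {1, 10, 15, 18}
Combine with AND.

(no rows)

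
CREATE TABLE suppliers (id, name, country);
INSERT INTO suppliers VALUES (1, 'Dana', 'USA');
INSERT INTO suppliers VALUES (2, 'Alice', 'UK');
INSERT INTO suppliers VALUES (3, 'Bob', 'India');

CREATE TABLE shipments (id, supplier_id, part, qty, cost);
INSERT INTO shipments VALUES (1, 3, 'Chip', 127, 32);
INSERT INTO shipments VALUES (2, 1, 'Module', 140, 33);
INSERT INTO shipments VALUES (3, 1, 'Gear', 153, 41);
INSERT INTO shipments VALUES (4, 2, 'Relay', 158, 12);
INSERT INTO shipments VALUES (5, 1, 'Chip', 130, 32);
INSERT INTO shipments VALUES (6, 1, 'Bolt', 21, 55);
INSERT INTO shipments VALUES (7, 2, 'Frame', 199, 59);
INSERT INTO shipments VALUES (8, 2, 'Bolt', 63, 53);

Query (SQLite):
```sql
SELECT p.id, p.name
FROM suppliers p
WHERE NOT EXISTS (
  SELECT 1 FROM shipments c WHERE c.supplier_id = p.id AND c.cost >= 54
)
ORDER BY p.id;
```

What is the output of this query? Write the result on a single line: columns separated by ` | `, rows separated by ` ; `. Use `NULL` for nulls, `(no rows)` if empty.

3 | Bob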